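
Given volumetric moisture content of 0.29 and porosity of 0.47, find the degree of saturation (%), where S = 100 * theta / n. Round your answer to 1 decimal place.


Step 1: S = 100 * theta_v / n
Step 2: S = 100 * 0.29 / 0.47
Step 3: S = 61.7%

61.7


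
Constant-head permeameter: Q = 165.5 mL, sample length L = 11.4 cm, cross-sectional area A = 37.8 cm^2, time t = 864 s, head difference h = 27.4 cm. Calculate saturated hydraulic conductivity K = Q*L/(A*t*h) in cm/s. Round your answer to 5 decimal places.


Step 1: K = Q * L / (A * t * h)
Step 2: Numerator = 165.5 * 11.4 = 1886.7
Step 3: Denominator = 37.8 * 864 * 27.4 = 894862.08
Step 4: K = 1886.7 / 894862.08 = 0.00211 cm/s

0.00211


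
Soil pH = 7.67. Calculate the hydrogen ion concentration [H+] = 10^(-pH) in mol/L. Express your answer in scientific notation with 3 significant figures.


Step 1: [H+] = 10^(-pH)
Step 2: [H+] = 10^(-7.67)
Step 3: [H+] = 2.14e-08 mol/L

2.14e-08


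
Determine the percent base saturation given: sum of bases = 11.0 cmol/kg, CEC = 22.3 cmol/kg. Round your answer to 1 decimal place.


Step 1: BS = 100 * (sum of bases) / CEC
Step 2: BS = 100 * 11.0 / 22.3
Step 3: BS = 49.3%

49.3


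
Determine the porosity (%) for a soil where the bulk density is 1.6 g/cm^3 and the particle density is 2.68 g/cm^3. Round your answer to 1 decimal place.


Step 1: Formula: n = 100 * (1 - BD / PD)
Step 2: n = 100 * (1 - 1.6 / 2.68)
Step 3: n = 100 * (1 - 0.59701)
Step 4: n = 40.3%

40.3


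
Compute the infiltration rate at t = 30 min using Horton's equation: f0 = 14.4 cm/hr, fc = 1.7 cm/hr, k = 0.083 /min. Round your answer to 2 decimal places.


Step 1: f = fc + (f0 - fc) * exp(-k * t)
Step 2: exp(-0.083 * 30) = 0.08291
Step 3: f = 1.7 + (14.4 - 1.7) * 0.08291
Step 4: f = 1.7 + 12.7 * 0.08291
Step 5: f = 2.75 cm/hr

2.75


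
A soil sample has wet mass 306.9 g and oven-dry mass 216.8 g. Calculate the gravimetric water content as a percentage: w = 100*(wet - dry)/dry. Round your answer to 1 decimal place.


Step 1: Water mass = wet - dry = 306.9 - 216.8 = 90.1 g
Step 2: w = 100 * water mass / dry mass
Step 3: w = 100 * 90.1 / 216.8 = 41.6%

41.6


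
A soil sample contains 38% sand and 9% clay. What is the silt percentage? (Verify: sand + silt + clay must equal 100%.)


Step 1: sand + silt + clay = 100%
Step 2: silt = 100 - sand - clay
Step 3: silt = 100 - 38 - 9
Step 4: silt = 53%

53


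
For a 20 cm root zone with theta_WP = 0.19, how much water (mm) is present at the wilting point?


Step 1: Water (mm) = theta_WP * depth * 10
Step 2: Water = 0.19 * 20 * 10
Step 3: Water = 38.0 mm

38.0


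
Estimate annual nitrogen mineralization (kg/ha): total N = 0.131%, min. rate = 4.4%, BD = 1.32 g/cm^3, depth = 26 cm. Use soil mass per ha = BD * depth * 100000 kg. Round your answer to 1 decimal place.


Step 1: Soil mass per ha = BD * depth * 100000 = 1.32 * 26 * 100000 = 3432000 kg
Step 2: Total N pool = soil mass * N%/100 = 3432000 * 0.131/100 = 4495.92 kg/ha
Step 3: N mineralized = N pool * rate%/100 = 4495.92 * 4.4/100 = 197.8 kg/ha/yr

197.8


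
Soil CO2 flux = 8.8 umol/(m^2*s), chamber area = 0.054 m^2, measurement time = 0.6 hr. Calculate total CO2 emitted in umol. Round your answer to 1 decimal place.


Step 1: Convert time to seconds: 0.6 hr * 3600 = 2160.0 s
Step 2: Total = flux * area * time_s
Step 3: Total = 8.8 * 0.054 * 2160.0
Step 4: Total = 1026.4 umol

1026.4


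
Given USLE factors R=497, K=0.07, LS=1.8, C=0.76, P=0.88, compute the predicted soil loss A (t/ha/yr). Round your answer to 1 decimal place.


Step 1: A = R * K * LS * C * P
Step 2: R * K = 497 * 0.07 = 34.79
Step 3: (R*K) * LS = 34.79 * 1.8 = 62.622
Step 4: * C * P = 62.622 * 0.76 * 0.88 = 41.9
Step 5: A = 41.9 t/(ha*yr)

41.9


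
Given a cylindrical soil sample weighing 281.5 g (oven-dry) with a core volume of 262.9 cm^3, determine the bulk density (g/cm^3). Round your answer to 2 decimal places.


Step 1: Identify the formula: BD = dry mass / volume
Step 2: Substitute values: BD = 281.5 / 262.9
Step 3: BD = 1.07 g/cm^3

1.07


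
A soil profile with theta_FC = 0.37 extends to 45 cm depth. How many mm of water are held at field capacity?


Step 1: Water (mm) = theta_FC * depth (cm) * 10
Step 2: Water = 0.37 * 45 * 10
Step 3: Water = 166.5 mm

166.5


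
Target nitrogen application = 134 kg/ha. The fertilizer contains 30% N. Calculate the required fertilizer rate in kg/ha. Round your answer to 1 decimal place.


Step 1: Fertilizer rate = target N / (N content / 100)
Step 2: Rate = 134 / (30 / 100)
Step 3: Rate = 134 / 0.3
Step 4: Rate = 446.7 kg/ha

446.7


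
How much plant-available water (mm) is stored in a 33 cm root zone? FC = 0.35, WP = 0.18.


Step 1: Available water = (FC - WP) * depth * 10
Step 2: AW = (0.35 - 0.18) * 33 * 10
Step 3: AW = 0.17 * 33 * 10
Step 4: AW = 56.1 mm

56.1


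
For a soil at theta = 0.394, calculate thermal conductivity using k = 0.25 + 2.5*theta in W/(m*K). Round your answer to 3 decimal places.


Step 1: k = 0.25 + 2.5 * theta
Step 2: k = 0.25 + 2.5 * 0.394
Step 3: k = 0.25 + 0.985
Step 4: k = 1.235 W/(m*K)

1.235


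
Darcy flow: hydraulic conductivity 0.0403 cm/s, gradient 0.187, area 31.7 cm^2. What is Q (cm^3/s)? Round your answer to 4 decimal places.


Step 1: Apply Darcy's law: Q = K * i * A
Step 2: Q = 0.0403 * 0.187 * 31.7
Step 3: Q = 0.2389 cm^3/s

0.2389


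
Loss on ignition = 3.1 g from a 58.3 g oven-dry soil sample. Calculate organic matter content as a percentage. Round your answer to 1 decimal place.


Step 1: OM% = 100 * LOI / sample mass
Step 2: OM = 100 * 3.1 / 58.3
Step 3: OM = 5.3%

5.3


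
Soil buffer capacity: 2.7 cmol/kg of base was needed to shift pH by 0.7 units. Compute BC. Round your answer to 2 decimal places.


Step 1: BC = change in base / change in pH
Step 2: BC = 2.7 / 0.7
Step 3: BC = 3.86 cmol/(kg*pH unit)

3.86


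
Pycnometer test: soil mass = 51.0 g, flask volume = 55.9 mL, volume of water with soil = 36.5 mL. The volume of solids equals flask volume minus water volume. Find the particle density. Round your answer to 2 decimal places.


Step 1: Volume of solids = flask volume - water volume with soil
Step 2: V_solids = 55.9 - 36.5 = 19.4 mL
Step 3: Particle density = mass / V_solids = 51.0 / 19.4 = 2.63 g/cm^3

2.63


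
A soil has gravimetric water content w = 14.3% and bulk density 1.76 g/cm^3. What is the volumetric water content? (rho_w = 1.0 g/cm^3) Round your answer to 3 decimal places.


Step 1: theta = (w / 100) * BD / rho_w
Step 2: theta = (14.3 / 100) * 1.76 / 1.0
Step 3: theta = 0.143 * 1.76
Step 4: theta = 0.252

0.252


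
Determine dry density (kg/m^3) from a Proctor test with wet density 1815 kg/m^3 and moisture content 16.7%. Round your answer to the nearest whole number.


Step 1: Dry density = wet density / (1 + w/100)
Step 2: Dry density = 1815 / (1 + 16.7/100)
Step 3: Dry density = 1815 / 1.167
Step 4: Dry density = 1555 kg/m^3

1555


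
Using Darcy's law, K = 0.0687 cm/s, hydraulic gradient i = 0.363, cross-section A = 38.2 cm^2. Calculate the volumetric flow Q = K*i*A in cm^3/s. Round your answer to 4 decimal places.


Step 1: Apply Darcy's law: Q = K * i * A
Step 2: Q = 0.0687 * 0.363 * 38.2
Step 3: Q = 0.9526 cm^3/s

0.9526


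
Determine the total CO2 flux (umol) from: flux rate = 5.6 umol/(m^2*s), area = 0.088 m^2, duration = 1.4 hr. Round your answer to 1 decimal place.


Step 1: Convert time to seconds: 1.4 hr * 3600 = 5040.0 s
Step 2: Total = flux * area * time_s
Step 3: Total = 5.6 * 0.088 * 5040.0
Step 4: Total = 2483.7 umol

2483.7


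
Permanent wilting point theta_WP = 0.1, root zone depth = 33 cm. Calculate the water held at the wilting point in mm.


Step 1: Water (mm) = theta_WP * depth * 10
Step 2: Water = 0.1 * 33 * 10
Step 3: Water = 33.0 mm

33.0


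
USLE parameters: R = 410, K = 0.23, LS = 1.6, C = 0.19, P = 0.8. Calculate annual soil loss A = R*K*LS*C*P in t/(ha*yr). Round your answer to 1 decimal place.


Step 1: A = R * K * LS * C * P
Step 2: R * K = 410 * 0.23 = 94.3
Step 3: (R*K) * LS = 94.3 * 1.6 = 150.88
Step 4: * C * P = 150.88 * 0.19 * 0.8 = 22.9
Step 5: A = 22.9 t/(ha*yr)

22.9


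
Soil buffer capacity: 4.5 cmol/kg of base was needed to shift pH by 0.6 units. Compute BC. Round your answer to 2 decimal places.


Step 1: BC = change in base / change in pH
Step 2: BC = 4.5 / 0.6
Step 3: BC = 7.5 cmol/(kg*pH unit)

7.5


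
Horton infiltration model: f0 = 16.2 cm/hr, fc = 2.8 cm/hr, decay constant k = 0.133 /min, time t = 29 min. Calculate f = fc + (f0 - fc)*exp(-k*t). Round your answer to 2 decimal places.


Step 1: f = fc + (f0 - fc) * exp(-k * t)
Step 2: exp(-0.133 * 29) = 0.021131
Step 3: f = 2.8 + (16.2 - 2.8) * 0.021131
Step 4: f = 2.8 + 13.4 * 0.021131
Step 5: f = 3.08 cm/hr

3.08


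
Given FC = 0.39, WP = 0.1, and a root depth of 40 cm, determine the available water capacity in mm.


Step 1: Available water = (FC - WP) * depth * 10
Step 2: AW = (0.39 - 0.1) * 40 * 10
Step 3: AW = 0.29 * 40 * 10
Step 4: AW = 116.0 mm

116.0


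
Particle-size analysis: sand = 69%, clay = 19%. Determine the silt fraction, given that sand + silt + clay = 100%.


Step 1: sand + silt + clay = 100%
Step 2: silt = 100 - sand - clay
Step 3: silt = 100 - 69 - 19
Step 4: silt = 12%

12


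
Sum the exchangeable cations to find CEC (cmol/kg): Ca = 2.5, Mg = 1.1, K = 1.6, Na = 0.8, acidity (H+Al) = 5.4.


Step 1: CEC = Ca + Mg + K + Na + (H+Al)
Step 2: CEC = 2.5 + 1.1 + 1.6 + 0.8 + 5.4
Step 3: CEC = 11.4 cmol/kg

11.4


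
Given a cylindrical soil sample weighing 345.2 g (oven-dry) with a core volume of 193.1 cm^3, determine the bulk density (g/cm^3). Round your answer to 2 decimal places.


Step 1: Identify the formula: BD = dry mass / volume
Step 2: Substitute values: BD = 345.2 / 193.1
Step 3: BD = 1.79 g/cm^3

1.79


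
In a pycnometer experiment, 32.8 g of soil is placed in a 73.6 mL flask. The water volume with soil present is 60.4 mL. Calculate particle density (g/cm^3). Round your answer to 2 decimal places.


Step 1: Volume of solids = flask volume - water volume with soil
Step 2: V_solids = 73.6 - 60.4 = 13.2 mL
Step 3: Particle density = mass / V_solids = 32.8 / 13.2 = 2.48 g/cm^3

2.48


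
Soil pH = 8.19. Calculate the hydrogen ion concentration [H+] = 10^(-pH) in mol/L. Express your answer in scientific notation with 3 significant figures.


Step 1: [H+] = 10^(-pH)
Step 2: [H+] = 10^(-8.19)
Step 3: [H+] = 6.46e-09 mol/L

6.46e-09


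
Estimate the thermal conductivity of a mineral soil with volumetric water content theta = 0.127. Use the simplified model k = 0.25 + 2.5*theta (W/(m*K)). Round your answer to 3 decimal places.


Step 1: k = 0.25 + 2.5 * theta
Step 2: k = 0.25 + 2.5 * 0.127
Step 3: k = 0.25 + 0.318
Step 4: k = 0.568 W/(m*K)

0.568


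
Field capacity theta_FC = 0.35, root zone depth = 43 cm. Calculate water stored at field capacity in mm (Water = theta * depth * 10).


Step 1: Water (mm) = theta_FC * depth (cm) * 10
Step 2: Water = 0.35 * 43 * 10
Step 3: Water = 150.5 mm

150.5


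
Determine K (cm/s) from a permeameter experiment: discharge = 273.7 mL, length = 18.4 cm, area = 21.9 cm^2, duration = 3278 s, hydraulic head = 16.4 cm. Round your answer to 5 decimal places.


Step 1: K = Q * L / (A * t * h)
Step 2: Numerator = 273.7 * 18.4 = 5036.08
Step 3: Denominator = 21.9 * 3278 * 16.4 = 1177326.48
Step 4: K = 5036.08 / 1177326.48 = 0.00428 cm/s

0.00428


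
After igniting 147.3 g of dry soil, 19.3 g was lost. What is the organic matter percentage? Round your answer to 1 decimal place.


Step 1: OM% = 100 * LOI / sample mass
Step 2: OM = 100 * 19.3 / 147.3
Step 3: OM = 13.1%

13.1


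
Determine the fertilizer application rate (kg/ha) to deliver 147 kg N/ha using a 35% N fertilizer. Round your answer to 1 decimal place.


Step 1: Fertilizer rate = target N / (N content / 100)
Step 2: Rate = 147 / (35 / 100)
Step 3: Rate = 147 / 0.35
Step 4: Rate = 420.0 kg/ha

420.0


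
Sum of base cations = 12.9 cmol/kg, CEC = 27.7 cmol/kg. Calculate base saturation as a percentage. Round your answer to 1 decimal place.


Step 1: BS = 100 * (sum of bases) / CEC
Step 2: BS = 100 * 12.9 / 27.7
Step 3: BS = 46.6%

46.6


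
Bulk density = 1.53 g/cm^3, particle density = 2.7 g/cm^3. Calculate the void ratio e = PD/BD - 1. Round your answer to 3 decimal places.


Step 1: e = PD / BD - 1
Step 2: e = 2.7 / 1.53 - 1
Step 3: e = 1.76471 - 1
Step 4: e = 0.765

0.765


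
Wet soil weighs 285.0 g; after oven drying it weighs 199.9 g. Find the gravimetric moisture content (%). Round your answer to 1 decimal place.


Step 1: Water mass = wet - dry = 285.0 - 199.9 = 85.1 g
Step 2: w = 100 * water mass / dry mass
Step 3: w = 100 * 85.1 / 199.9 = 42.6%

42.6


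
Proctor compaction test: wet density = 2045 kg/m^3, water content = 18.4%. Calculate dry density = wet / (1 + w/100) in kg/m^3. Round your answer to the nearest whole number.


Step 1: Dry density = wet density / (1 + w/100)
Step 2: Dry density = 2045 / (1 + 18.4/100)
Step 3: Dry density = 2045 / 1.184
Step 4: Dry density = 1727 kg/m^3

1727


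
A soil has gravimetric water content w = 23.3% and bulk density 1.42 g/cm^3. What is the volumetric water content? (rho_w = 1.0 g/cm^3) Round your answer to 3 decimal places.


Step 1: theta = (w / 100) * BD / rho_w
Step 2: theta = (23.3 / 100) * 1.42 / 1.0
Step 3: theta = 0.233 * 1.42
Step 4: theta = 0.331

0.331


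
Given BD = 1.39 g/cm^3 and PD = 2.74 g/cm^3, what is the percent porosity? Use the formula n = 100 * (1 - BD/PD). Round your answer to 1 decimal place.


Step 1: Formula: n = 100 * (1 - BD / PD)
Step 2: n = 100 * (1 - 1.39 / 2.74)
Step 3: n = 100 * (1 - 0.5073)
Step 4: n = 49.3%

49.3


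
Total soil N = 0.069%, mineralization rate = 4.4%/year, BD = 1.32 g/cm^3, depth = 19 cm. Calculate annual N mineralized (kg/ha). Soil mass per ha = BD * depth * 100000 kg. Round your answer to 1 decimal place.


Step 1: Soil mass per ha = BD * depth * 100000 = 1.32 * 19 * 100000 = 2508000 kg
Step 2: Total N pool = soil mass * N%/100 = 2508000 * 0.069/100 = 1730.52 kg/ha
Step 3: N mineralized = N pool * rate%/100 = 1730.52 * 4.4/100 = 76.1 kg/ha/yr

76.1


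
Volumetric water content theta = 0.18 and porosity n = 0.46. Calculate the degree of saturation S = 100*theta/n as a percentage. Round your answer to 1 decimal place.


Step 1: S = 100 * theta_v / n
Step 2: S = 100 * 0.18 / 0.46
Step 3: S = 39.1%

39.1


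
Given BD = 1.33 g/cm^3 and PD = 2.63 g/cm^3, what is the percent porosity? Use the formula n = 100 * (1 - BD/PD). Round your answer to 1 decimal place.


Step 1: Formula: n = 100 * (1 - BD / PD)
Step 2: n = 100 * (1 - 1.33 / 2.63)
Step 3: n = 100 * (1 - 0.5057)
Step 4: n = 49.4%

49.4


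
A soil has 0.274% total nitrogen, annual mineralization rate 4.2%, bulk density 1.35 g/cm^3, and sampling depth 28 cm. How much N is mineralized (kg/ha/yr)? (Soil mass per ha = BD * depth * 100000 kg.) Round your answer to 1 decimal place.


Step 1: Soil mass per ha = BD * depth * 100000 = 1.35 * 28 * 100000 = 3780000 kg
Step 2: Total N pool = soil mass * N%/100 = 3780000 * 0.274/100 = 10357.2 kg/ha
Step 3: N mineralized = N pool * rate%/100 = 10357.2 * 4.2/100 = 435.0 kg/ha/yr

435.0


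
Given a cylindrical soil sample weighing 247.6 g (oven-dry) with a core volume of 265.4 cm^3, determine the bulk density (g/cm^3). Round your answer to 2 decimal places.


Step 1: Identify the formula: BD = dry mass / volume
Step 2: Substitute values: BD = 247.6 / 265.4
Step 3: BD = 0.93 g/cm^3

0.93


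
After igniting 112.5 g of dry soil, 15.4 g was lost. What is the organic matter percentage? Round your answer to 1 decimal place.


Step 1: OM% = 100 * LOI / sample mass
Step 2: OM = 100 * 15.4 / 112.5
Step 3: OM = 13.7%

13.7


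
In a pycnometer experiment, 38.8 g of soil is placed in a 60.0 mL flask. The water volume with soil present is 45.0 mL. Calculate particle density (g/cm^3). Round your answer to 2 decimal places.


Step 1: Volume of solids = flask volume - water volume with soil
Step 2: V_solids = 60.0 - 45.0 = 15.0 mL
Step 3: Particle density = mass / V_solids = 38.8 / 15.0 = 2.59 g/cm^3

2.59


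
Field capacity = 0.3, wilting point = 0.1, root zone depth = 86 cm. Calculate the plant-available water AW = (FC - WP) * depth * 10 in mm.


Step 1: Available water = (FC - WP) * depth * 10
Step 2: AW = (0.3 - 0.1) * 86 * 10
Step 3: AW = 0.2 * 86 * 10
Step 4: AW = 172.0 mm

172.0


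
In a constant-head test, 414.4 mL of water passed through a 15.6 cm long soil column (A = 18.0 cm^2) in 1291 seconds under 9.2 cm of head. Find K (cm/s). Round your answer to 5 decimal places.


Step 1: K = Q * L / (A * t * h)
Step 2: Numerator = 414.4 * 15.6 = 6464.64
Step 3: Denominator = 18.0 * 1291 * 9.2 = 213789.6
Step 4: K = 6464.64 / 213789.6 = 0.03024 cm/s

0.03024


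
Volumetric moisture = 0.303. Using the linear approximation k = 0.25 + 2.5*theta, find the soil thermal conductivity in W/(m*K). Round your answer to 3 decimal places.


Step 1: k = 0.25 + 2.5 * theta
Step 2: k = 0.25 + 2.5 * 0.303
Step 3: k = 0.25 + 0.758
Step 4: k = 1.008 W/(m*K)

1.008


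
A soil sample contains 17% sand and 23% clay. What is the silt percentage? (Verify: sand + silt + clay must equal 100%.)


Step 1: sand + silt + clay = 100%
Step 2: silt = 100 - sand - clay
Step 3: silt = 100 - 17 - 23
Step 4: silt = 60%

60


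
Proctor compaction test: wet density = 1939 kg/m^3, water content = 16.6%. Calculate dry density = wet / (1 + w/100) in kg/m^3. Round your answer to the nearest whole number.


Step 1: Dry density = wet density / (1 + w/100)
Step 2: Dry density = 1939 / (1 + 16.6/100)
Step 3: Dry density = 1939 / 1.166
Step 4: Dry density = 1663 kg/m^3

1663


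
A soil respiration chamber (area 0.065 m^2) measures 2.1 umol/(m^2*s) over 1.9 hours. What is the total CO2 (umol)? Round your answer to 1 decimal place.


Step 1: Convert time to seconds: 1.9 hr * 3600 = 6840.0 s
Step 2: Total = flux * area * time_s
Step 3: Total = 2.1 * 0.065 * 6840.0
Step 4: Total = 933.7 umol

933.7


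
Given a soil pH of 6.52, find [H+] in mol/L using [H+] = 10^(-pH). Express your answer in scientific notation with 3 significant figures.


Step 1: [H+] = 10^(-pH)
Step 2: [H+] = 10^(-6.52)
Step 3: [H+] = 3.02e-07 mol/L

3.02e-07


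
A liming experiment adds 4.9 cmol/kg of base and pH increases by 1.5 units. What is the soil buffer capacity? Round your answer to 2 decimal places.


Step 1: BC = change in base / change in pH
Step 2: BC = 4.9 / 1.5
Step 3: BC = 3.27 cmol/(kg*pH unit)

3.27


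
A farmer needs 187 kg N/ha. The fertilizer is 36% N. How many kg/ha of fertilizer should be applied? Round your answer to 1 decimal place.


Step 1: Fertilizer rate = target N / (N content / 100)
Step 2: Rate = 187 / (36 / 100)
Step 3: Rate = 187 / 0.36
Step 4: Rate = 519.4 kg/ha

519.4


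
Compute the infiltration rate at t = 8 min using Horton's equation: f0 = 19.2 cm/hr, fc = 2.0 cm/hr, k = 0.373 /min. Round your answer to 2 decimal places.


Step 1: f = fc + (f0 - fc) * exp(-k * t)
Step 2: exp(-0.373 * 8) = 0.05059
Step 3: f = 2.0 + (19.2 - 2.0) * 0.05059
Step 4: f = 2.0 + 17.2 * 0.05059
Step 5: f = 2.87 cm/hr

2.87


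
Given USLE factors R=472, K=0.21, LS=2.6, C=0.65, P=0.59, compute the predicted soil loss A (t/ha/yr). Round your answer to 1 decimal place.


Step 1: A = R * K * LS * C * P
Step 2: R * K = 472 * 0.21 = 99.12
Step 3: (R*K) * LS = 99.12 * 2.6 = 257.712
Step 4: * C * P = 257.712 * 0.65 * 0.59 = 98.8
Step 5: A = 98.8 t/(ha*yr)

98.8


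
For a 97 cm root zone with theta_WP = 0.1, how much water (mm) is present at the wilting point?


Step 1: Water (mm) = theta_WP * depth * 10
Step 2: Water = 0.1 * 97 * 10
Step 3: Water = 97.0 mm

97.0


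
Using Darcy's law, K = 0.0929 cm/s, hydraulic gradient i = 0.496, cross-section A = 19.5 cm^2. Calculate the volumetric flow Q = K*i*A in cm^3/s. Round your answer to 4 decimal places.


Step 1: Apply Darcy's law: Q = K * i * A
Step 2: Q = 0.0929 * 0.496 * 19.5
Step 3: Q = 0.8985 cm^3/s

0.8985


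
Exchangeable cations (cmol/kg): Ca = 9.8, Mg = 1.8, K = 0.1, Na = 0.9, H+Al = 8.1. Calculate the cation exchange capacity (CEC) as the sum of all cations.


Step 1: CEC = Ca + Mg + K + Na + (H+Al)
Step 2: CEC = 9.8 + 1.8 + 0.1 + 0.9 + 8.1
Step 3: CEC = 20.7 cmol/kg

20.7


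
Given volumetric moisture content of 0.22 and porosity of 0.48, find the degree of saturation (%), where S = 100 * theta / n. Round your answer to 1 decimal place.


Step 1: S = 100 * theta_v / n
Step 2: S = 100 * 0.22 / 0.48
Step 3: S = 45.8%

45.8


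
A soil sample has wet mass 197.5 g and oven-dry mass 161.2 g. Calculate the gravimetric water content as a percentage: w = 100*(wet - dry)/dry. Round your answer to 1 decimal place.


Step 1: Water mass = wet - dry = 197.5 - 161.2 = 36.3 g
Step 2: w = 100 * water mass / dry mass
Step 3: w = 100 * 36.3 / 161.2 = 22.5%

22.5


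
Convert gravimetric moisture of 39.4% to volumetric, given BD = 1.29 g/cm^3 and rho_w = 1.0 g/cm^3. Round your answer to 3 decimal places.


Step 1: theta = (w / 100) * BD / rho_w
Step 2: theta = (39.4 / 100) * 1.29 / 1.0
Step 3: theta = 0.394 * 1.29
Step 4: theta = 0.508

0.508


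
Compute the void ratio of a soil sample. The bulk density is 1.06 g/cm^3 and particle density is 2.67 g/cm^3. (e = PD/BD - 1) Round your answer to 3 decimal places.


Step 1: e = PD / BD - 1
Step 2: e = 2.67 / 1.06 - 1
Step 3: e = 2.51887 - 1
Step 4: e = 1.519

1.519


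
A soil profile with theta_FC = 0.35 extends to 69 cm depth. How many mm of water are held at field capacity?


Step 1: Water (mm) = theta_FC * depth (cm) * 10
Step 2: Water = 0.35 * 69 * 10
Step 3: Water = 241.5 mm

241.5


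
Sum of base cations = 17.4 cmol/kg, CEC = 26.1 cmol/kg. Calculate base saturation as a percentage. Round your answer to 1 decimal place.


Step 1: BS = 100 * (sum of bases) / CEC
Step 2: BS = 100 * 17.4 / 26.1
Step 3: BS = 66.7%

66.7


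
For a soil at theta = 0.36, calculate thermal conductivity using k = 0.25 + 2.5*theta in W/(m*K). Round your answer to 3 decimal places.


Step 1: k = 0.25 + 2.5 * theta
Step 2: k = 0.25 + 2.5 * 0.36
Step 3: k = 0.25 + 0.9
Step 4: k = 1.15 W/(m*K)

1.15


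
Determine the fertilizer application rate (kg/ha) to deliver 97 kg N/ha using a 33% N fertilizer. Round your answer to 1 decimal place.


Step 1: Fertilizer rate = target N / (N content / 100)
Step 2: Rate = 97 / (33 / 100)
Step 3: Rate = 97 / 0.33
Step 4: Rate = 293.9 kg/ha

293.9


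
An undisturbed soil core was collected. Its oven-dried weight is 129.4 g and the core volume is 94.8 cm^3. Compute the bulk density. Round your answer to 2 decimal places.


Step 1: Identify the formula: BD = dry mass / volume
Step 2: Substitute values: BD = 129.4 / 94.8
Step 3: BD = 1.36 g/cm^3

1.36


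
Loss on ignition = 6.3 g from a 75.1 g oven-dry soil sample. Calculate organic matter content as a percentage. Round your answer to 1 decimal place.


Step 1: OM% = 100 * LOI / sample mass
Step 2: OM = 100 * 6.3 / 75.1
Step 3: OM = 8.4%

8.4


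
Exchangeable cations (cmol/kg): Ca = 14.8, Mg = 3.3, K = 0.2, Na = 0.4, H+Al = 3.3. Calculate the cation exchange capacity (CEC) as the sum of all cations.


Step 1: CEC = Ca + Mg + K + Na + (H+Al)
Step 2: CEC = 14.8 + 3.3 + 0.2 + 0.4 + 3.3
Step 3: CEC = 22.0 cmol/kg

22.0


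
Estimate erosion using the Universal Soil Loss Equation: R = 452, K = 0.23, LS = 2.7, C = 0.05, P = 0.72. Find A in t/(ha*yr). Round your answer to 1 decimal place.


Step 1: A = R * K * LS * C * P
Step 2: R * K = 452 * 0.23 = 103.96
Step 3: (R*K) * LS = 103.96 * 2.7 = 280.692
Step 4: * C * P = 280.692 * 0.05 * 0.72 = 10.1
Step 5: A = 10.1 t/(ha*yr)

10.1


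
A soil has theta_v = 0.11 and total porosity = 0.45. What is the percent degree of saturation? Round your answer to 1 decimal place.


Step 1: S = 100 * theta_v / n
Step 2: S = 100 * 0.11 / 0.45
Step 3: S = 24.4%

24.4


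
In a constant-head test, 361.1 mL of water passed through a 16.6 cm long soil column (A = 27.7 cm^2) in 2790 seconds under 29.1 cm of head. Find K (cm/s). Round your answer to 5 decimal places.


Step 1: K = Q * L / (A * t * h)
Step 2: Numerator = 361.1 * 16.6 = 5994.26
Step 3: Denominator = 27.7 * 2790 * 29.1 = 2248935.3
Step 4: K = 5994.26 / 2248935.3 = 0.00267 cm/s

0.00267


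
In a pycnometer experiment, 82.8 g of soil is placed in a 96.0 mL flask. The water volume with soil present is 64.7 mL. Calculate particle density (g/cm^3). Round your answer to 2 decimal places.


Step 1: Volume of solids = flask volume - water volume with soil
Step 2: V_solids = 96.0 - 64.7 = 31.3 mL
Step 3: Particle density = mass / V_solids = 82.8 / 31.3 = 2.65 g/cm^3

2.65


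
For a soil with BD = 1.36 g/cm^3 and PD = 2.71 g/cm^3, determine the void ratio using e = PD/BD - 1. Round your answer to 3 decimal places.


Step 1: e = PD / BD - 1
Step 2: e = 2.71 / 1.36 - 1
Step 3: e = 1.99265 - 1
Step 4: e = 0.993

0.993


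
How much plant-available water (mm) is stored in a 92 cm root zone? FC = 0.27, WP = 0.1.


Step 1: Available water = (FC - WP) * depth * 10
Step 2: AW = (0.27 - 0.1) * 92 * 10
Step 3: AW = 0.17 * 92 * 10
Step 4: AW = 156.4 mm

156.4


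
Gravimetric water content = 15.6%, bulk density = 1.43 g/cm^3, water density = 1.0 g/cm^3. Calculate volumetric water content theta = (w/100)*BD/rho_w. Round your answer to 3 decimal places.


Step 1: theta = (w / 100) * BD / rho_w
Step 2: theta = (15.6 / 100) * 1.43 / 1.0
Step 3: theta = 0.156 * 1.43
Step 4: theta = 0.223

0.223


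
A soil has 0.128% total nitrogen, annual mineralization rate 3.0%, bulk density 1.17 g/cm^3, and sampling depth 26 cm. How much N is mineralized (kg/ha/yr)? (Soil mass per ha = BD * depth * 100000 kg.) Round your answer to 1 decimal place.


Step 1: Soil mass per ha = BD * depth * 100000 = 1.17 * 26 * 100000 = 3042000 kg
Step 2: Total N pool = soil mass * N%/100 = 3042000 * 0.128/100 = 3893.76 kg/ha
Step 3: N mineralized = N pool * rate%/100 = 3893.76 * 3.0/100 = 116.8 kg/ha/yr

116.8


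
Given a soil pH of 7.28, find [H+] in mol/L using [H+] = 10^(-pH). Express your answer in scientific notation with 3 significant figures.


Step 1: [H+] = 10^(-pH)
Step 2: [H+] = 10^(-7.28)
Step 3: [H+] = 5.25e-08 mol/L

5.25e-08


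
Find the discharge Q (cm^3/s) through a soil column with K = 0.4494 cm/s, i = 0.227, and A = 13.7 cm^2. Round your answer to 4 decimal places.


Step 1: Apply Darcy's law: Q = K * i * A
Step 2: Q = 0.4494 * 0.227 * 13.7
Step 3: Q = 1.3976 cm^3/s

1.3976


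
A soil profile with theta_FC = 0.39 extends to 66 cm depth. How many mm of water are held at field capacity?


Step 1: Water (mm) = theta_FC * depth (cm) * 10
Step 2: Water = 0.39 * 66 * 10
Step 3: Water = 257.4 mm

257.4


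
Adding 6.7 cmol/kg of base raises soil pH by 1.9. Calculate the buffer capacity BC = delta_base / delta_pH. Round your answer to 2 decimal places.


Step 1: BC = change in base / change in pH
Step 2: BC = 6.7 / 1.9
Step 3: BC = 3.53 cmol/(kg*pH unit)

3.53


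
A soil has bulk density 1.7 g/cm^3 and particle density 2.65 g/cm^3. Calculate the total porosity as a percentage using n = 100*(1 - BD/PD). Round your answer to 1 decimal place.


Step 1: Formula: n = 100 * (1 - BD / PD)
Step 2: n = 100 * (1 - 1.7 / 2.65)
Step 3: n = 100 * (1 - 0.64151)
Step 4: n = 35.8%

35.8


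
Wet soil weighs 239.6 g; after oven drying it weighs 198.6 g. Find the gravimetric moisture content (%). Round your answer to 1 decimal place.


Step 1: Water mass = wet - dry = 239.6 - 198.6 = 41.0 g
Step 2: w = 100 * water mass / dry mass
Step 3: w = 100 * 41.0 / 198.6 = 20.6%

20.6


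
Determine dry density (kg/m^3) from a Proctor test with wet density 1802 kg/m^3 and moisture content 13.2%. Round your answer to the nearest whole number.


Step 1: Dry density = wet density / (1 + w/100)
Step 2: Dry density = 1802 / (1 + 13.2/100)
Step 3: Dry density = 1802 / 1.132
Step 4: Dry density = 1592 kg/m^3

1592


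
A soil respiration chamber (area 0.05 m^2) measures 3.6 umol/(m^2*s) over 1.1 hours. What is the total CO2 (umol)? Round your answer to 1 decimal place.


Step 1: Convert time to seconds: 1.1 hr * 3600 = 3960.0 s
Step 2: Total = flux * area * time_s
Step 3: Total = 3.6 * 0.05 * 3960.0
Step 4: Total = 712.8 umol

712.8


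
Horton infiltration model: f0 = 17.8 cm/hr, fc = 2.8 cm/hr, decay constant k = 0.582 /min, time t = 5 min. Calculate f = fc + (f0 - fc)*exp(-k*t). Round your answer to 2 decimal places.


Step 1: f = fc + (f0 - fc) * exp(-k * t)
Step 2: exp(-0.582 * 5) = 0.054476
Step 3: f = 2.8 + (17.8 - 2.8) * 0.054476
Step 4: f = 2.8 + 15.0 * 0.054476
Step 5: f = 3.62 cm/hr

3.62


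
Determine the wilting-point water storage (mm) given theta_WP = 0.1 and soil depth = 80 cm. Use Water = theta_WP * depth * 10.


Step 1: Water (mm) = theta_WP * depth * 10
Step 2: Water = 0.1 * 80 * 10
Step 3: Water = 80.0 mm

80.0


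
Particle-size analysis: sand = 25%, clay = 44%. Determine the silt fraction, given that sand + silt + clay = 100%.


Step 1: sand + silt + clay = 100%
Step 2: silt = 100 - sand - clay
Step 3: silt = 100 - 25 - 44
Step 4: silt = 31%

31


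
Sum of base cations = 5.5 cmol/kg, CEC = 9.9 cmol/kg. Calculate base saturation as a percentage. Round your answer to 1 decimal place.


Step 1: BS = 100 * (sum of bases) / CEC
Step 2: BS = 100 * 5.5 / 9.9
Step 3: BS = 55.6%

55.6


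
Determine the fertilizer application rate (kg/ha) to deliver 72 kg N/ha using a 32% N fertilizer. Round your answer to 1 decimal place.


Step 1: Fertilizer rate = target N / (N content / 100)
Step 2: Rate = 72 / (32 / 100)
Step 3: Rate = 72 / 0.32
Step 4: Rate = 225.0 kg/ha

225.0


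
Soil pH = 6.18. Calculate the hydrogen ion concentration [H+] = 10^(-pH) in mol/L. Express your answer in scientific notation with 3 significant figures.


Step 1: [H+] = 10^(-pH)
Step 2: [H+] = 10^(-6.18)
Step 3: [H+] = 6.61e-07 mol/L

6.61e-07


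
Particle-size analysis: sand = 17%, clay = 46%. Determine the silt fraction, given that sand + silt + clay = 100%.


Step 1: sand + silt + clay = 100%
Step 2: silt = 100 - sand - clay
Step 3: silt = 100 - 17 - 46
Step 4: silt = 37%

37


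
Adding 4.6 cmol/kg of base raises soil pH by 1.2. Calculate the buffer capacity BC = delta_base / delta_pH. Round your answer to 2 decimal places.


Step 1: BC = change in base / change in pH
Step 2: BC = 4.6 / 1.2
Step 3: BC = 3.83 cmol/(kg*pH unit)

3.83


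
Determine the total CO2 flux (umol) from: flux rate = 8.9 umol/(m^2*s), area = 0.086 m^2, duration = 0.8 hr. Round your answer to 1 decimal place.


Step 1: Convert time to seconds: 0.8 hr * 3600 = 2880.0 s
Step 2: Total = flux * area * time_s
Step 3: Total = 8.9 * 0.086 * 2880.0
Step 4: Total = 2204.4 umol

2204.4


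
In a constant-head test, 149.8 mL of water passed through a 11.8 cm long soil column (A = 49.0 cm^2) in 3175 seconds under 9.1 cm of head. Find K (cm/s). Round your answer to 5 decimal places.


Step 1: K = Q * L / (A * t * h)
Step 2: Numerator = 149.8 * 11.8 = 1767.64
Step 3: Denominator = 49.0 * 3175 * 9.1 = 1415732.5
Step 4: K = 1767.64 / 1415732.5 = 0.00125 cm/s

0.00125


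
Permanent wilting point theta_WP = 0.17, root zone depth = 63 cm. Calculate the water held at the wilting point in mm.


Step 1: Water (mm) = theta_WP * depth * 10
Step 2: Water = 0.17 * 63 * 10
Step 3: Water = 107.1 mm

107.1


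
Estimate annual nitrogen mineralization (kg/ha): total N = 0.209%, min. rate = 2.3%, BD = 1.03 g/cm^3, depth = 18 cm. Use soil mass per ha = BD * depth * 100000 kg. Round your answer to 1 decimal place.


Step 1: Soil mass per ha = BD * depth * 100000 = 1.03 * 18 * 100000 = 1854000 kg
Step 2: Total N pool = soil mass * N%/100 = 1854000 * 0.209/100 = 3874.86 kg/ha
Step 3: N mineralized = N pool * rate%/100 = 3874.86 * 2.3/100 = 89.1 kg/ha/yr

89.1


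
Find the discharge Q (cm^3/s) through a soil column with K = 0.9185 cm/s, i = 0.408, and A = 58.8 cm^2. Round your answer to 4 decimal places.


Step 1: Apply Darcy's law: Q = K * i * A
Step 2: Q = 0.9185 * 0.408 * 58.8
Step 3: Q = 22.0352 cm^3/s

22.0352


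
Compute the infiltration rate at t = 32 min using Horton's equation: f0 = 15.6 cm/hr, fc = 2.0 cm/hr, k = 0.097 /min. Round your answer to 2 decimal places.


Step 1: f = fc + (f0 - fc) * exp(-k * t)
Step 2: exp(-0.097 * 32) = 0.044869
Step 3: f = 2.0 + (15.6 - 2.0) * 0.044869
Step 4: f = 2.0 + 13.6 * 0.044869
Step 5: f = 2.61 cm/hr

2.61


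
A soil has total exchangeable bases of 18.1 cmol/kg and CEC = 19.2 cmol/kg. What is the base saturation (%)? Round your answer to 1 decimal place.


Step 1: BS = 100 * (sum of bases) / CEC
Step 2: BS = 100 * 18.1 / 19.2
Step 3: BS = 94.3%

94.3


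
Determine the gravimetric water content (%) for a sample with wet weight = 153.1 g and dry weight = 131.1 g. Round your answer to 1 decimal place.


Step 1: Water mass = wet - dry = 153.1 - 131.1 = 22.0 g
Step 2: w = 100 * water mass / dry mass
Step 3: w = 100 * 22.0 / 131.1 = 16.8%

16.8


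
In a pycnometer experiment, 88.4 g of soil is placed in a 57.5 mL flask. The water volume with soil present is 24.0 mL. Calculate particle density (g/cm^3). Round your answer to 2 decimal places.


Step 1: Volume of solids = flask volume - water volume with soil
Step 2: V_solids = 57.5 - 24.0 = 33.5 mL
Step 3: Particle density = mass / V_solids = 88.4 / 33.5 = 2.64 g/cm^3

2.64


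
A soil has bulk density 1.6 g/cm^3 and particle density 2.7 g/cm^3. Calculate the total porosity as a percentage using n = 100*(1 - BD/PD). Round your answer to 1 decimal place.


Step 1: Formula: n = 100 * (1 - BD / PD)
Step 2: n = 100 * (1 - 1.6 / 2.7)
Step 3: n = 100 * (1 - 0.59259)
Step 4: n = 40.7%

40.7


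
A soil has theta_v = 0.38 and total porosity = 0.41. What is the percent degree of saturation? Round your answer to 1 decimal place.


Step 1: S = 100 * theta_v / n
Step 2: S = 100 * 0.38 / 0.41
Step 3: S = 92.7%

92.7


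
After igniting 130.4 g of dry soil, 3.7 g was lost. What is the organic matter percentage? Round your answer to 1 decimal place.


Step 1: OM% = 100 * LOI / sample mass
Step 2: OM = 100 * 3.7 / 130.4
Step 3: OM = 2.8%

2.8


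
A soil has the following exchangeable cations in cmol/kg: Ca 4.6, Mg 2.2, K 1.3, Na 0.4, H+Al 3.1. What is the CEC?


Step 1: CEC = Ca + Mg + K + Na + (H+Al)
Step 2: CEC = 4.6 + 2.2 + 1.3 + 0.4 + 3.1
Step 3: CEC = 11.6 cmol/kg

11.6


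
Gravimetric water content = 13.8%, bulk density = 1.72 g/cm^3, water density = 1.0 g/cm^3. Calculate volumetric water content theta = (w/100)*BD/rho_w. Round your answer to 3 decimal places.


Step 1: theta = (w / 100) * BD / rho_w
Step 2: theta = (13.8 / 100) * 1.72 / 1.0
Step 3: theta = 0.138 * 1.72
Step 4: theta = 0.237

0.237


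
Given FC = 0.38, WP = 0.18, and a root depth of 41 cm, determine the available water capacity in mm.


Step 1: Available water = (FC - WP) * depth * 10
Step 2: AW = (0.38 - 0.18) * 41 * 10
Step 3: AW = 0.2 * 41 * 10
Step 4: AW = 82.0 mm

82.0


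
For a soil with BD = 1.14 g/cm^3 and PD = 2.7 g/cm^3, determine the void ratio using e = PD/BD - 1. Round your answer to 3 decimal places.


Step 1: e = PD / BD - 1
Step 2: e = 2.7 / 1.14 - 1
Step 3: e = 2.36842 - 1
Step 4: e = 1.368

1.368


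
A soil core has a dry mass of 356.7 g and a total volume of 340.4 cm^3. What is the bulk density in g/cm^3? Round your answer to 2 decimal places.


Step 1: Identify the formula: BD = dry mass / volume
Step 2: Substitute values: BD = 356.7 / 340.4
Step 3: BD = 1.05 g/cm^3

1.05


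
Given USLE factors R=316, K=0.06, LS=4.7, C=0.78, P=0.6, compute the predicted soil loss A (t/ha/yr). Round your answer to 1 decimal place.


Step 1: A = R * K * LS * C * P
Step 2: R * K = 316 * 0.06 = 18.96
Step 3: (R*K) * LS = 18.96 * 4.7 = 89.112
Step 4: * C * P = 89.112 * 0.78 * 0.6 = 41.7
Step 5: A = 41.7 t/(ha*yr)

41.7


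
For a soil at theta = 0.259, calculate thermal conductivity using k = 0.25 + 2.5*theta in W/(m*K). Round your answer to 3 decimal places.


Step 1: k = 0.25 + 2.5 * theta
Step 2: k = 0.25 + 2.5 * 0.259
Step 3: k = 0.25 + 0.648
Step 4: k = 0.898 W/(m*K)

0.898


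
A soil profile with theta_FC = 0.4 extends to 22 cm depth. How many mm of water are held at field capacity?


Step 1: Water (mm) = theta_FC * depth (cm) * 10
Step 2: Water = 0.4 * 22 * 10
Step 3: Water = 88.0 mm

88.0


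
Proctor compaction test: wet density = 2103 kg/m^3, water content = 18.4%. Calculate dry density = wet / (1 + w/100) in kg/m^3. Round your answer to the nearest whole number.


Step 1: Dry density = wet density / (1 + w/100)
Step 2: Dry density = 2103 / (1 + 18.4/100)
Step 3: Dry density = 2103 / 1.184
Step 4: Dry density = 1776 kg/m^3

1776


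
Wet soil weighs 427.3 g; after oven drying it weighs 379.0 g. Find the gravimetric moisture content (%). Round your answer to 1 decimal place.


Step 1: Water mass = wet - dry = 427.3 - 379.0 = 48.3 g
Step 2: w = 100 * water mass / dry mass
Step 3: w = 100 * 48.3 / 379.0 = 12.7%

12.7


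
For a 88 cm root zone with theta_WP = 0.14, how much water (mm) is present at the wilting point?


Step 1: Water (mm) = theta_WP * depth * 10
Step 2: Water = 0.14 * 88 * 10
Step 3: Water = 123.2 mm

123.2


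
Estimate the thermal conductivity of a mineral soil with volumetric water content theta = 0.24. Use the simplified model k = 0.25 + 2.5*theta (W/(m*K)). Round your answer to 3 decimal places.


Step 1: k = 0.25 + 2.5 * theta
Step 2: k = 0.25 + 2.5 * 0.24
Step 3: k = 0.25 + 0.6
Step 4: k = 0.85 W/(m*K)

0.85


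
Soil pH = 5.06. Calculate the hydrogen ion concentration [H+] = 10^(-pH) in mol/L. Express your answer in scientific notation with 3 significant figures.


Step 1: [H+] = 10^(-pH)
Step 2: [H+] = 10^(-5.06)
Step 3: [H+] = 8.71e-06 mol/L

8.71e-06


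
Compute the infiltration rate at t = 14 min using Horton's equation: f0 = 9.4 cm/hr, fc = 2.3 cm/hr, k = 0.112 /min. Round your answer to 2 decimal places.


Step 1: f = fc + (f0 - fc) * exp(-k * t)
Step 2: exp(-0.112 * 14) = 0.208462
Step 3: f = 2.3 + (9.4 - 2.3) * 0.208462
Step 4: f = 2.3 + 7.1 * 0.208462
Step 5: f = 3.78 cm/hr

3.78


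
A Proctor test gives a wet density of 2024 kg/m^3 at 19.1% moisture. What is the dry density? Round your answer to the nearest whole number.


Step 1: Dry density = wet density / (1 + w/100)
Step 2: Dry density = 2024 / (1 + 19.1/100)
Step 3: Dry density = 2024 / 1.191
Step 4: Dry density = 1699 kg/m^3

1699


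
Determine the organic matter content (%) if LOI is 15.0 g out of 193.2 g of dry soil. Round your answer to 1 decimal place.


Step 1: OM% = 100 * LOI / sample mass
Step 2: OM = 100 * 15.0 / 193.2
Step 3: OM = 7.8%

7.8


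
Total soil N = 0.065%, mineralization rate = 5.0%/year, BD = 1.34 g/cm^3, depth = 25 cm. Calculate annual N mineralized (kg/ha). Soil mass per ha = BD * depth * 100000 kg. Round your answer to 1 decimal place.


Step 1: Soil mass per ha = BD * depth * 100000 = 1.34 * 25 * 100000 = 3350000 kg
Step 2: Total N pool = soil mass * N%/100 = 3350000 * 0.065/100 = 2177.5 kg/ha
Step 3: N mineralized = N pool * rate%/100 = 2177.5 * 5.0/100 = 108.9 kg/ha/yr

108.9


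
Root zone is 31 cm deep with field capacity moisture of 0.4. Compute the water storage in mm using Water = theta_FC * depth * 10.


Step 1: Water (mm) = theta_FC * depth (cm) * 10
Step 2: Water = 0.4 * 31 * 10
Step 3: Water = 124.0 mm

124.0


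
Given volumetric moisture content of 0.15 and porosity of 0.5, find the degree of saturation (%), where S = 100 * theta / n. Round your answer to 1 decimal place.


Step 1: S = 100 * theta_v / n
Step 2: S = 100 * 0.15 / 0.5
Step 3: S = 30.0%

30.0
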